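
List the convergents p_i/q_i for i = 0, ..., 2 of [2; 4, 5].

Using the convergent recurrence p_i = a_i*p_{i-1} + p_{i-2}, q_i = a_i*q_{i-1} + q_{i-2} with p_{-2}=0, p_{-1}=1, q_{-2}=1, q_{-1}=0:
  i=0: a_0=2, p_0 = 2*1 + 0 = 2, q_0 = 2*0 + 1 = 1.
  i=1: a_1=4, p_1 = 4*2 + 1 = 9, q_1 = 4*1 + 0 = 4.
  i=2: a_2=5, p_2 = 5*9 + 2 = 47, q_2 = 5*4 + 1 = 21.

2/1, 9/4, 47/21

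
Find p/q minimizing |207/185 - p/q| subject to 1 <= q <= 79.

47/42

Expand x = 207/185 as a continued fraction with the Euclidean algorithm:
  207 = 1*185 + 22, so a_0 = 1.
  185 = 8*22 + 9, so a_1 = 8.
  22 = 2*9 + 4, so a_2 = 2.
  9 = 2*4 + 1, so a_3 = 2.
  4 = 4*1 + 0, so a_4 = 4.
so x = [1; 8, 2, 2, 4].
Convergents (p_i = a_i*p_{i-1} + p_{i-2}, q_i = a_i*q_{i-1} + q_{i-2} with p_{-2}=0, p_{-1}=1, q_{-2}=1, q_{-1}=0), until the denominator exceeds 79:
  i=0: a_0=1, p_0 = 1*1 + 0 = 1, q_0 = 1*0 + 1 = 1.
  i=1: a_1=8, p_1 = 8*1 + 1 = 9, q_1 = 8*1 + 0 = 8.
  i=2: a_2=2, p_2 = 2*9 + 1 = 19, q_2 = 2*8 + 1 = 17.
  i=3: a_3=2, p_3 = 2*19 + 9 = 47, q_3 = 2*17 + 8 = 42.
  i=4: a_4=4, p_4 = 4*47 + 19 = 207, q_4 = 4*42 + 17 = 185.
q_4 = 185 > 79, so the last convergent with denominator <= 79 is p_3/q_3 = 47/42.
The closest fraction with denominator <= 79 is either p_3/q_3 or the intermediate fraction (k*p_3 + p_2)/(k*q_3 + q_2) with the largest k >= 1 whose denominator stays <= 79; these approach x as k grows, and every other convergent or intermediate fraction in range is farther away.
Largest k: floor((79 - q_2)/q_3) = floor((79 - 17)/42) = 1.
That gives (1*47 + 19)/(1*42 + 17) = 66/59.
Compare the errors: |x - 47/42| = |207*42 - 47*185|/(185*42) = 1/7770, and |x - 66/59| = |207*59 - 66*185|/(185*59) = 3/10915.
Cross-multiplying, 1*10915 = 10915 < 23310 = 3*7770, so 1/7770 is smaller: the convergent 47/42 is closer to x than 66/59.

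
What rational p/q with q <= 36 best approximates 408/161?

Expand x = 408/161 as a continued fraction with the Euclidean algorithm:
  408 = 2*161 + 86, so a_0 = 2.
  161 = 1*86 + 75, so a_1 = 1.
  86 = 1*75 + 11, so a_2 = 1.
  75 = 6*11 + 9, so a_3 = 6.
  11 = 1*9 + 2, so a_4 = 1.
  9 = 4*2 + 1, so a_5 = 4.
  2 = 2*1 + 0, so a_6 = 2.
so x = [2; 1, 1, 6, 1, 4, 2].
Convergents (p_i = a_i*p_{i-1} + p_{i-2}, q_i = a_i*q_{i-1} + q_{i-2} with p_{-2}=0, p_{-1}=1, q_{-2}=1, q_{-1}=0), until the denominator exceeds 36:
  i=0: a_0=2, p_0 = 2*1 + 0 = 2, q_0 = 2*0 + 1 = 1.
  i=1: a_1=1, p_1 = 1*2 + 1 = 3, q_1 = 1*1 + 0 = 1.
  i=2: a_2=1, p_2 = 1*3 + 2 = 5, q_2 = 1*1 + 1 = 2.
  i=3: a_3=6, p_3 = 6*5 + 3 = 33, q_3 = 6*2 + 1 = 13.
  i=4: a_4=1, p_4 = 1*33 + 5 = 38, q_4 = 1*13 + 2 = 15.
  i=5: a_5=4, p_5 = 4*38 + 33 = 185, q_5 = 4*15 + 13 = 73.
q_5 = 73 > 36, so the last convergent with denominator <= 36 is p_4/q_4 = 38/15.
The closest fraction with denominator <= 36 is either p_4/q_4 or the intermediate fraction (k*p_4 + p_3)/(k*q_4 + q_3) with the largest k >= 1 whose denominator stays <= 36; these approach x as k grows, and every other convergent or intermediate fraction in range is farther away.
Largest k: floor((36 - q_3)/q_4) = floor((36 - 13)/15) = 1.
That gives (1*38 + 33)/(1*15 + 13) = 71/28.
Compare the errors: |x - 38/15| = |408*15 - 38*161|/(161*15) = 2/2415, and |x - 71/28| = |408*28 - 71*161|/(161*28) = 7/4508.
Cross-multiplying, 2*4508 = 9016 < 16905 = 7*2415, so 2/2415 is smaller: the convergent 38/15 is closer to x than 71/28.

38/15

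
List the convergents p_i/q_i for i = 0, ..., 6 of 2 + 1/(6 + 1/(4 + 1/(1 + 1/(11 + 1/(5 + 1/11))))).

2/1, 13/6, 54/25, 67/31, 791/366, 4022/1861, 45033/20837

Using the convergent recurrence p_i = a_i*p_{i-1} + p_{i-2}, q_i = a_i*q_{i-1} + q_{i-2} with p_{-2}=0, p_{-1}=1, q_{-2}=1, q_{-1}=0:
  i=0: a_0=2, p_0 = 2*1 + 0 = 2, q_0 = 2*0 + 1 = 1.
  i=1: a_1=6, p_1 = 6*2 + 1 = 13, q_1 = 6*1 + 0 = 6.
  i=2: a_2=4, p_2 = 4*13 + 2 = 54, q_2 = 4*6 + 1 = 25.
  i=3: a_3=1, p_3 = 1*54 + 13 = 67, q_3 = 1*25 + 6 = 31.
  i=4: a_4=11, p_4 = 11*67 + 54 = 791, q_4 = 11*31 + 25 = 366.
  i=5: a_5=5, p_5 = 5*791 + 67 = 4022, q_5 = 5*366 + 31 = 1861.
  i=6: a_6=11, p_6 = 11*4022 + 791 = 45033, q_6 = 11*1861 + 366 = 20837.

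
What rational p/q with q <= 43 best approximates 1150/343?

Expand x = 1150/343 as a continued fraction with the Euclidean algorithm:
  1150 = 3*343 + 121, so a_0 = 3.
  343 = 2*121 + 101, so a_1 = 2.
  121 = 1*101 + 20, so a_2 = 1.
  101 = 5*20 + 1, so a_3 = 5.
  20 = 20*1 + 0, so a_4 = 20.
so x = [3; 2, 1, 5, 20].
Convergents (p_i = a_i*p_{i-1} + p_{i-2}, q_i = a_i*q_{i-1} + q_{i-2} with p_{-2}=0, p_{-1}=1, q_{-2}=1, q_{-1}=0), until the denominator exceeds 43:
  i=0: a_0=3, p_0 = 3*1 + 0 = 3, q_0 = 3*0 + 1 = 1.
  i=1: a_1=2, p_1 = 2*3 + 1 = 7, q_1 = 2*1 + 0 = 2.
  i=2: a_2=1, p_2 = 1*7 + 3 = 10, q_2 = 1*2 + 1 = 3.
  i=3: a_3=5, p_3 = 5*10 + 7 = 57, q_3 = 5*3 + 2 = 17.
  i=4: a_4=20, p_4 = 20*57 + 10 = 1150, q_4 = 20*17 + 3 = 343.
q_4 = 343 > 43, so the last convergent with denominator <= 43 is p_3/q_3 = 57/17.
The closest fraction with denominator <= 43 is either p_3/q_3 or the intermediate fraction (k*p_3 + p_2)/(k*q_3 + q_2) with the largest k >= 1 whose denominator stays <= 43; these approach x as k grows, and every other convergent or intermediate fraction in range is farther away.
Largest k: floor((43 - q_2)/q_3) = floor((43 - 3)/17) = 2.
That gives (2*57 + 10)/(2*17 + 3) = 124/37.
Compare the errors: |x - 57/17| = |1150*17 - 57*343|/(343*17) = 1/5831, and |x - 124/37| = |1150*37 - 124*343|/(343*37) = 18/12691.
Cross-multiplying, 1*12691 = 12691 < 104958 = 18*5831, so 1/5831 is smaller: the convergent 57/17 is closer to x than 124/37.

57/17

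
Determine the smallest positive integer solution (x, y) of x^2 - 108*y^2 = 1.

(x, y) = (1351, 130)

First expand sqrt(108) as a continued fraction. With x_i = (sqrt(108) + m_i)/d_i and (m_0, d_0) = (0, 1): a_0 = floor(sqrt(108)) = 10, since 10^2 = 100 <= 108 < 121 = 11^2.
Iterate m_{i+1} = d_i*a_i - m_i, d_{i+1} = (108 - m_{i+1}^2)/d_i, a_{i+1} = floor((a_0 + m_{i+1})/d_{i+1}):
  m_1 = 1*10 - 0 = 10, d_1 = (108 - 10^2)/1 = 8/1 = 8, a_1 = floor((10 + 10)/8) = 2.
  m_2 = 8*2 - 10 = 6, d_2 = (108 - 6^2)/8 = 72/8 = 9, a_2 = floor((10 + 6)/9) = 1.
  m_3 = 9*1 - 6 = 3, d_3 = (108 - 3^2)/9 = 99/9 = 11, a_3 = floor((10 + 3)/11) = 1.
  m_4 = 11*1 - 3 = 8, d_4 = (108 - 8^2)/11 = 44/11 = 4, a_4 = floor((10 + 8)/4) = 4.
  m_5 = 4*4 - 8 = 8, d_5 = (108 - 8^2)/4 = 44/4 = 11, a_5 = floor((10 + 8)/11) = 1.
  m_6 = 11*1 - 8 = 3, d_6 = (108 - 3^2)/11 = 99/11 = 9, a_6 = floor((10 + 3)/9) = 1.
  m_7 = 9*1 - 3 = 6, d_7 = (108 - 6^2)/9 = 72/9 = 8, a_7 = floor((10 + 6)/8) = 2.
  m_8 = 8*2 - 6 = 10, d_8 = (108 - 10^2)/8 = 8/8 = 1, a_8 = floor((10 + 10)/1) = 20.
  m_9 = 1*20 - 10 = 10, d_9 = (108 - 10^2)/1 = 8/1 = 8: (m_9, d_9) = (m_1, d_1) = (10, 8), so from here the quotients repeat a_1, ..., a_8; the period length is 8.
So sqrt(108) = [10; (2, 1, 1, 4, 1, 1, 2, 20)] with period length k = 8.
k is even, so the fundamental solution of x^2 - 108y^2 = 1 is (p_{k-1}, q_{k-1}) = (p_7, q_7); compute convergents through index 7.
Convergents (p_i = a_i*p_{i-1} + p_{i-2}, q_i = a_i*q_{i-1} + q_{i-2} with p_{-2}=0, p_{-1}=1, q_{-2}=1, q_{-1}=0):
  i=0: a_0=10, p_0 = 10*1 + 0 = 10, q_0 = 10*0 + 1 = 1.
  i=1: a_1=2, p_1 = 2*10 + 1 = 21, q_1 = 2*1 + 0 = 2.
  i=2: a_2=1, p_2 = 1*21 + 10 = 31, q_2 = 1*2 + 1 = 3.
  i=3: a_3=1, p_3 = 1*31 + 21 = 52, q_3 = 1*3 + 2 = 5.
  i=4: a_4=4, p_4 = 4*52 + 31 = 239, q_4 = 4*5 + 3 = 23.
  i=5: a_5=1, p_5 = 1*239 + 52 = 291, q_5 = 1*23 + 5 = 28.
  i=6: a_6=1, p_6 = 1*291 + 239 = 530, q_6 = 1*28 + 23 = 51.
  i=7: a_7=2, p_7 = 2*530 + 291 = 1351, q_7 = 2*51 + 28 = 130.
Check: 1351^2 - 108*130^2 = 1825201 - 1825200 = 1, so (x, y) = (1351, 130) solves the equation, and by the theorem it is the least positive solution.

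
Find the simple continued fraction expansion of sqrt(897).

[29; (1, 18, 1, 58)]

Write x_i = (sqrt(897) + m_i)/d_i with (m_0, d_0) = (0, 1). a_0 = floor(sqrt(897)) = 29, since 29^2 = 841 <= 897 < 900 = 30^2.
Iterate m_{i+1} = d_i*a_i - m_i, d_{i+1} = (897 - m_{i+1}^2)/d_i, a_{i+1} = floor((a_0 + m_{i+1})/d_{i+1}):
  m_1 = 1*29 - 0 = 29, d_1 = (897 - 29^2)/1 = 56/1 = 56, a_1 = floor((29 + 29)/56) = 1.
  m_2 = 56*1 - 29 = 27, d_2 = (897 - 27^2)/56 = 168/56 = 3, a_2 = floor((29 + 27)/3) = 18.
  m_3 = 3*18 - 27 = 27, d_3 = (897 - 27^2)/3 = 168/3 = 56, a_3 = floor((29 + 27)/56) = 1.
  m_4 = 56*1 - 27 = 29, d_4 = (897 - 29^2)/56 = 56/56 = 1, a_4 = floor((29 + 29)/1) = 58.
  m_5 = 1*58 - 29 = 29, d_5 = (897 - 29^2)/1 = 56/1 = 56: (m_5, d_5) = (m_1, d_1) = (29, 56), so from here the quotients repeat a_1, ..., a_4; the period length is 4.
Hence the expansion of sqrt(897) is a_0 = 29 followed by the repeating block 1, 18, 1, 58 (period 4).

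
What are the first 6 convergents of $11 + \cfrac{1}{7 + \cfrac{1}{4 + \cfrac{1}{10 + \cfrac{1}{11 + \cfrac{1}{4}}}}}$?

Using the convergent recurrence p_i = a_i*p_{i-1} + p_{i-2}, q_i = a_i*q_{i-1} + q_{i-2} with p_{-2}=0, p_{-1}=1, q_{-2}=1, q_{-1}=0:
  i=0: a_0=11, p_0 = 11*1 + 0 = 11, q_0 = 11*0 + 1 = 1.
  i=1: a_1=7, p_1 = 7*11 + 1 = 78, q_1 = 7*1 + 0 = 7.
  i=2: a_2=4, p_2 = 4*78 + 11 = 323, q_2 = 4*7 + 1 = 29.
  i=3: a_3=10, p_3 = 10*323 + 78 = 3308, q_3 = 10*29 + 7 = 297.
  i=4: a_4=11, p_4 = 11*3308 + 323 = 36711, q_4 = 11*297 + 29 = 3296.
  i=5: a_5=4, p_5 = 4*36711 + 3308 = 150152, q_5 = 4*3296 + 297 = 13481.

11/1, 78/7, 323/29, 3308/297, 36711/3296, 150152/13481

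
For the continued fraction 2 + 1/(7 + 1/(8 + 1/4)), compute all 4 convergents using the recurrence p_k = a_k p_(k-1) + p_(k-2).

Using the convergent recurrence p_i = a_i*p_{i-1} + p_{i-2}, q_i = a_i*q_{i-1} + q_{i-2} with p_{-2}=0, p_{-1}=1, q_{-2}=1, q_{-1}=0:
  i=0: a_0=2, p_0 = 2*1 + 0 = 2, q_0 = 2*0 + 1 = 1.
  i=1: a_1=7, p_1 = 7*2 + 1 = 15, q_1 = 7*1 + 0 = 7.
  i=2: a_2=8, p_2 = 8*15 + 2 = 122, q_2 = 8*7 + 1 = 57.
  i=3: a_3=4, p_3 = 4*122 + 15 = 503, q_3 = 4*57 + 7 = 235.

2/1, 15/7, 122/57, 503/235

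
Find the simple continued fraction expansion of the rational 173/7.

[24; 1, 2, 2]

Run the Euclidean algorithm on 173 and 7; the successive quotients are the partial quotients a_0, a_1, ... (each step inverts the fractional part left over by the previous one):
  173 = 24*7 + 5, so a_0 = 24.
  7 = 1*5 + 2, so a_1 = 1.
  5 = 2*2 + 1, so a_2 = 2.
  2 = 2*1 + 0, so a_3 = 2.
The remainder reaches 0 after 4 divisions, so the expansion has 4 partial quotients, read off in order.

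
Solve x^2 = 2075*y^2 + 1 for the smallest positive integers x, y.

First expand sqrt(2075) as a continued fraction. With x_i = (sqrt(2075) + m_i)/d_i and (m_0, d_0) = (0, 1): a_0 = floor(sqrt(2075)) = 45, since 45^2 = 2025 <= 2075 < 2116 = 46^2.
Iterate m_{i+1} = d_i*a_i - m_i, d_{i+1} = (2075 - m_{i+1}^2)/d_i, a_{i+1} = floor((a_0 + m_{i+1})/d_{i+1}):
  m_1 = 1*45 - 0 = 45, d_1 = (2075 - 45^2)/1 = 50/1 = 50, a_1 = floor((45 + 45)/50) = 1.
  m_2 = 50*1 - 45 = 5, d_2 = (2075 - 5^2)/50 = 2050/50 = 41, a_2 = floor((45 + 5)/41) = 1.
  m_3 = 41*1 - 5 = 36, d_3 = (2075 - 36^2)/41 = 779/41 = 19, a_3 = floor((45 + 36)/19) = 4.
  m_4 = 19*4 - 36 = 40, d_4 = (2075 - 40^2)/19 = 475/19 = 25, a_4 = floor((45 + 40)/25) = 3.
  m_5 = 25*3 - 40 = 35, d_5 = (2075 - 35^2)/25 = 850/25 = 34, a_5 = floor((45 + 35)/34) = 2.
  m_6 = 34*2 - 35 = 33, d_6 = (2075 - 33^2)/34 = 986/34 = 29, a_6 = floor((45 + 33)/29) = 2.
  m_7 = 29*2 - 33 = 25, d_7 = (2075 - 25^2)/29 = 1450/29 = 50, a_7 = floor((45 + 25)/50) = 1.
  m_8 = 50*1 - 25 = 25, d_8 = (2075 - 25^2)/50 = 1450/50 = 29, a_8 = floor((45 + 25)/29) = 2.
  m_9 = 29*2 - 25 = 33, d_9 = (2075 - 33^2)/29 = 986/29 = 34, a_9 = floor((45 + 33)/34) = 2.
  m_10 = 34*2 - 33 = 35, d_10 = (2075 - 35^2)/34 = 850/34 = 25, a_10 = floor((45 + 35)/25) = 3.
  m_11 = 25*3 - 35 = 40, d_11 = (2075 - 40^2)/25 = 475/25 = 19, a_11 = floor((45 + 40)/19) = 4.
  m_12 = 19*4 - 40 = 36, d_12 = (2075 - 36^2)/19 = 779/19 = 41, a_12 = floor((45 + 36)/41) = 1.
  m_13 = 41*1 - 36 = 5, d_13 = (2075 - 5^2)/41 = 2050/41 = 50, a_13 = floor((45 + 5)/50) = 1.
  m_14 = 50*1 - 5 = 45, d_14 = (2075 - 45^2)/50 = 50/50 = 1, a_14 = floor((45 + 45)/1) = 90.
  m_15 = 1*90 - 45 = 45, d_15 = (2075 - 45^2)/1 = 50/1 = 50: (m_15, d_15) = (m_1, d_1) = (45, 50), so from here the quotients repeat a_1, ..., a_14; the period length is 14.
So sqrt(2075) = [45; (1, 1, 4, 3, 2, 2, 1, 2, 2, 3, 4, 1, 1, 90)] with period length k = 14.
k is even, so the fundamental solution of x^2 - 2075y^2 = 1 is (p_{k-1}, q_{k-1}) = (p_13, q_13); compute convergents through index 13.
Convergents (p_i = a_i*p_{i-1} + p_{i-2}, q_i = a_i*q_{i-1} + q_{i-2} with p_{-2}=0, p_{-1}=1, q_{-2}=1, q_{-1}=0):
  i=0: a_0=45, p_0 = 45*1 + 0 = 45, q_0 = 45*0 + 1 = 1.
  i=1: a_1=1, p_1 = 1*45 + 1 = 46, q_1 = 1*1 + 0 = 1.
  i=2: a_2=1, p_2 = 1*46 + 45 = 91, q_2 = 1*1 + 1 = 2.
  i=3: a_3=4, p_3 = 4*91 + 46 = 410, q_3 = 4*2 + 1 = 9.
  i=4: a_4=3, p_4 = 3*410 + 91 = 1321, q_4 = 3*9 + 2 = 29.
  i=5: a_5=2, p_5 = 2*1321 + 410 = 3052, q_5 = 2*29 + 9 = 67.
  i=6: a_6=2, p_6 = 2*3052 + 1321 = 7425, q_6 = 2*67 + 29 = 163.
  i=7: a_7=1, p_7 = 1*7425 + 3052 = 10477, q_7 = 1*163 + 67 = 230.
  i=8: a_8=2, p_8 = 2*10477 + 7425 = 28379, q_8 = 2*230 + 163 = 623.
  i=9: a_9=2, p_9 = 2*28379 + 10477 = 67235, q_9 = 2*623 + 230 = 1476.
  i=10: a_10=3, p_10 = 3*67235 + 28379 = 230084, q_10 = 3*1476 + 623 = 5051.
  i=11: a_11=4, p_11 = 4*230084 + 67235 = 987571, q_11 = 4*5051 + 1476 = 21680.
  i=12: a_12=1, p_12 = 1*987571 + 230084 = 1217655, q_12 = 1*21680 + 5051 = 26731.
  i=13: a_13=1, p_13 = 1*1217655 + 987571 = 2205226, q_13 = 1*26731 + 21680 = 48411.
Check: 2205226^2 - 2075*48411^2 = 4863021711076 - 4863021711075 = 1, so (x, y) = (2205226, 48411) solves the equation, and by the theorem it is the least positive solution.

(x, y) = (2205226, 48411)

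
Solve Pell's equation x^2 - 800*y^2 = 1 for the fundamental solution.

First expand sqrt(800) as a continued fraction. With x_i = (sqrt(800) + m_i)/d_i and (m_0, d_0) = (0, 1): a_0 = floor(sqrt(800)) = 28, since 28^2 = 784 <= 800 < 841 = 29^2.
Iterate m_{i+1} = d_i*a_i - m_i, d_{i+1} = (800 - m_{i+1}^2)/d_i, a_{i+1} = floor((a_0 + m_{i+1})/d_{i+1}):
  m_1 = 1*28 - 0 = 28, d_1 = (800 - 28^2)/1 = 16/1 = 16, a_1 = floor((28 + 28)/16) = 3.
  m_2 = 16*3 - 28 = 20, d_2 = (800 - 20^2)/16 = 400/16 = 25, a_2 = floor((28 + 20)/25) = 1.
  m_3 = 25*1 - 20 = 5, d_3 = (800 - 5^2)/25 = 775/25 = 31, a_3 = floor((28 + 5)/31) = 1.
  m_4 = 31*1 - 5 = 26, d_4 = (800 - 26^2)/31 = 124/31 = 4, a_4 = floor((28 + 26)/4) = 13.
  m_5 = 4*13 - 26 = 26, d_5 = (800 - 26^2)/4 = 124/4 = 31, a_5 = floor((28 + 26)/31) = 1.
  m_6 = 31*1 - 26 = 5, d_6 = (800 - 5^2)/31 = 775/31 = 25, a_6 = floor((28 + 5)/25) = 1.
  m_7 = 25*1 - 5 = 20, d_7 = (800 - 20^2)/25 = 400/25 = 16, a_7 = floor((28 + 20)/16) = 3.
  m_8 = 16*3 - 20 = 28, d_8 = (800 - 28^2)/16 = 16/16 = 1, a_8 = floor((28 + 28)/1) = 56.
  m_9 = 1*56 - 28 = 28, d_9 = (800 - 28^2)/1 = 16/1 = 16: (m_9, d_9) = (m_1, d_1) = (28, 16), so from here the quotients repeat a_1, ..., a_8; the period length is 8.
So sqrt(800) = [28; (3, 1, 1, 13, 1, 1, 3, 56)] with period length k = 8.
k is even, so the fundamental solution of x^2 - 800y^2 = 1 is (p_{k-1}, q_{k-1}) = (p_7, q_7); compute convergents through index 7.
Convergents (p_i = a_i*p_{i-1} + p_{i-2}, q_i = a_i*q_{i-1} + q_{i-2} with p_{-2}=0, p_{-1}=1, q_{-2}=1, q_{-1}=0):
  i=0: a_0=28, p_0 = 28*1 + 0 = 28, q_0 = 28*0 + 1 = 1.
  i=1: a_1=3, p_1 = 3*28 + 1 = 85, q_1 = 3*1 + 0 = 3.
  i=2: a_2=1, p_2 = 1*85 + 28 = 113, q_2 = 1*3 + 1 = 4.
  i=3: a_3=1, p_3 = 1*113 + 85 = 198, q_3 = 1*4 + 3 = 7.
  i=4: a_4=13, p_4 = 13*198 + 113 = 2687, q_4 = 13*7 + 4 = 95.
  i=5: a_5=1, p_5 = 1*2687 + 198 = 2885, q_5 = 1*95 + 7 = 102.
  i=6: a_6=1, p_6 = 1*2885 + 2687 = 5572, q_6 = 1*102 + 95 = 197.
  i=7: a_7=3, p_7 = 3*5572 + 2885 = 19601, q_7 = 3*197 + 102 = 693.
Check: 19601^2 - 800*693^2 = 384199201 - 384199200 = 1, so (x, y) = (19601, 693) solves the equation, and by the theorem it is the least positive solution.

(x, y) = (19601, 693)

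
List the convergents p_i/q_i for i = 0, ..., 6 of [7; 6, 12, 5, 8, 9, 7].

Using the convergent recurrence p_i = a_i*p_{i-1} + p_{i-2}, q_i = a_i*q_{i-1} + q_{i-2} with p_{-2}=0, p_{-1}=1, q_{-2}=1, q_{-1}=0:
  i=0: a_0=7, p_0 = 7*1 + 0 = 7, q_0 = 7*0 + 1 = 1.
  i=1: a_1=6, p_1 = 6*7 + 1 = 43, q_1 = 6*1 + 0 = 6.
  i=2: a_2=12, p_2 = 12*43 + 7 = 523, q_2 = 12*6 + 1 = 73.
  i=3: a_3=5, p_3 = 5*523 + 43 = 2658, q_3 = 5*73 + 6 = 371.
  i=4: a_4=8, p_4 = 8*2658 + 523 = 21787, q_4 = 8*371 + 73 = 3041.
  i=5: a_5=9, p_5 = 9*21787 + 2658 = 198741, q_5 = 9*3041 + 371 = 27740.
  i=6: a_6=7, p_6 = 7*198741 + 21787 = 1412974, q_6 = 7*27740 + 3041 = 197221.

7/1, 43/6, 523/73, 2658/371, 21787/3041, 198741/27740, 1412974/197221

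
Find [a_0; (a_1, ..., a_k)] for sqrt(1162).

[34; (11, 2, 1, 6, 1, 8, 1, 6, 1, 2, 11, 68)]

Write x_i = (sqrt(1162) + m_i)/d_i with (m_0, d_0) = (0, 1). a_0 = floor(sqrt(1162)) = 34, since 34^2 = 1156 <= 1162 < 1225 = 35^2.
Iterate m_{i+1} = d_i*a_i - m_i, d_{i+1} = (1162 - m_{i+1}^2)/d_i, a_{i+1} = floor((a_0 + m_{i+1})/d_{i+1}):
  m_1 = 1*34 - 0 = 34, d_1 = (1162 - 34^2)/1 = 6/1 = 6, a_1 = floor((34 + 34)/6) = 11.
  m_2 = 6*11 - 34 = 32, d_2 = (1162 - 32^2)/6 = 138/6 = 23, a_2 = floor((34 + 32)/23) = 2.
  m_3 = 23*2 - 32 = 14, d_3 = (1162 - 14^2)/23 = 966/23 = 42, a_3 = floor((34 + 14)/42) = 1.
  m_4 = 42*1 - 14 = 28, d_4 = (1162 - 28^2)/42 = 378/42 = 9, a_4 = floor((34 + 28)/9) = 6.
  m_5 = 9*6 - 28 = 26, d_5 = (1162 - 26^2)/9 = 486/9 = 54, a_5 = floor((34 + 26)/54) = 1.
  m_6 = 54*1 - 26 = 28, d_6 = (1162 - 28^2)/54 = 378/54 = 7, a_6 = floor((34 + 28)/7) = 8.
  m_7 = 7*8 - 28 = 28, d_7 = (1162 - 28^2)/7 = 378/7 = 54, a_7 = floor((34 + 28)/54) = 1.
  m_8 = 54*1 - 28 = 26, d_8 = (1162 - 26^2)/54 = 486/54 = 9, a_8 = floor((34 + 26)/9) = 6.
  m_9 = 9*6 - 26 = 28, d_9 = (1162 - 28^2)/9 = 378/9 = 42, a_9 = floor((34 + 28)/42) = 1.
  m_10 = 42*1 - 28 = 14, d_10 = (1162 - 14^2)/42 = 966/42 = 23, a_10 = floor((34 + 14)/23) = 2.
  m_11 = 23*2 - 14 = 32, d_11 = (1162 - 32^2)/23 = 138/23 = 6, a_11 = floor((34 + 32)/6) = 11.
  m_12 = 6*11 - 32 = 34, d_12 = (1162 - 34^2)/6 = 6/6 = 1, a_12 = floor((34 + 34)/1) = 68.
  m_13 = 1*68 - 34 = 34, d_13 = (1162 - 34^2)/1 = 6/1 = 6: (m_13, d_13) = (m_1, d_1) = (34, 6), so from here the quotients repeat a_1, ..., a_12; the period length is 12.
Hence the expansion of sqrt(1162) is a_0 = 34 followed by the repeating block 11, 2, 1, 6, 1, 8, 1, 6, 1, 2, 11, 68 (period 12).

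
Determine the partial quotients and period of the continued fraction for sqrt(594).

Write x_i = (sqrt(594) + m_i)/d_i with (m_0, d_0) = (0, 1). a_0 = floor(sqrt(594)) = 24, since 24^2 = 576 <= 594 < 625 = 25^2.
Iterate m_{i+1} = d_i*a_i - m_i, d_{i+1} = (594 - m_{i+1}^2)/d_i, a_{i+1} = floor((a_0 + m_{i+1})/d_{i+1}):
  m_1 = 1*24 - 0 = 24, d_1 = (594 - 24^2)/1 = 18/1 = 18, a_1 = floor((24 + 24)/18) = 2.
  m_2 = 18*2 - 24 = 12, d_2 = (594 - 12^2)/18 = 450/18 = 25, a_2 = floor((24 + 12)/25) = 1.
  m_3 = 25*1 - 12 = 13, d_3 = (594 - 13^2)/25 = 425/25 = 17, a_3 = floor((24 + 13)/17) = 2.
  m_4 = 17*2 - 13 = 21, d_4 = (594 - 21^2)/17 = 153/17 = 9, a_4 = floor((24 + 21)/9) = 5.
  m_5 = 9*5 - 21 = 24, d_5 = (594 - 24^2)/9 = 18/9 = 2, a_5 = floor((24 + 24)/2) = 24.
  m_6 = 2*24 - 24 = 24, d_6 = (594 - 24^2)/2 = 18/2 = 9, a_6 = floor((24 + 24)/9) = 5.
  m_7 = 9*5 - 24 = 21, d_7 = (594 - 21^2)/9 = 153/9 = 17, a_7 = floor((24 + 21)/17) = 2.
  m_8 = 17*2 - 21 = 13, d_8 = (594 - 13^2)/17 = 425/17 = 25, a_8 = floor((24 + 13)/25) = 1.
  m_9 = 25*1 - 13 = 12, d_9 = (594 - 12^2)/25 = 450/25 = 18, a_9 = floor((24 + 12)/18) = 2.
  m_10 = 18*2 - 12 = 24, d_10 = (594 - 24^2)/18 = 18/18 = 1, a_10 = floor((24 + 24)/1) = 48.
  m_11 = 1*48 - 24 = 24, d_11 = (594 - 24^2)/1 = 18/1 = 18: (m_11, d_11) = (m_1, d_1) = (24, 18), so from here the quotients repeat a_1, ..., a_10; the period length is 10.
Hence the expansion of sqrt(594) is a_0 = 24 followed by the repeating block 2, 1, 2, 5, 24, 5, 2, 1, 2, 48 (period 10).

[24; (2, 1, 2, 5, 24, 5, 2, 1, 2, 48)]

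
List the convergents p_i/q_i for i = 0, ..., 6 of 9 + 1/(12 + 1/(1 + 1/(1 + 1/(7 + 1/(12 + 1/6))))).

Using the convergent recurrence p_i = a_i*p_{i-1} + p_{i-2}, q_i = a_i*q_{i-1} + q_{i-2} with p_{-2}=0, p_{-1}=1, q_{-2}=1, q_{-1}=0:
  i=0: a_0=9, p_0 = 9*1 + 0 = 9, q_0 = 9*0 + 1 = 1.
  i=1: a_1=12, p_1 = 12*9 + 1 = 109, q_1 = 12*1 + 0 = 12.
  i=2: a_2=1, p_2 = 1*109 + 9 = 118, q_2 = 1*12 + 1 = 13.
  i=3: a_3=1, p_3 = 1*118 + 109 = 227, q_3 = 1*13 + 12 = 25.
  i=4: a_4=7, p_4 = 7*227 + 118 = 1707, q_4 = 7*25 + 13 = 188.
  i=5: a_5=12, p_5 = 12*1707 + 227 = 20711, q_5 = 12*188 + 25 = 2281.
  i=6: a_6=6, p_6 = 6*20711 + 1707 = 125973, q_6 = 6*2281 + 188 = 13874.

9/1, 109/12, 118/13, 227/25, 1707/188, 20711/2281, 125973/13874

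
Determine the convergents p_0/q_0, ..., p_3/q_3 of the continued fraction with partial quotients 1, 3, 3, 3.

Using the convergent recurrence p_i = a_i*p_{i-1} + p_{i-2}, q_i = a_i*q_{i-1} + q_{i-2} with p_{-2}=0, p_{-1}=1, q_{-2}=1, q_{-1}=0:
  i=0: a_0=1, p_0 = 1*1 + 0 = 1, q_0 = 1*0 + 1 = 1.
  i=1: a_1=3, p_1 = 3*1 + 1 = 4, q_1 = 3*1 + 0 = 3.
  i=2: a_2=3, p_2 = 3*4 + 1 = 13, q_2 = 3*3 + 1 = 10.
  i=3: a_3=3, p_3 = 3*13 + 4 = 43, q_3 = 3*10 + 3 = 33.

1/1, 4/3, 13/10, 43/33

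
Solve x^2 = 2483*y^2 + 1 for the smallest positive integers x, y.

(x, y) = (13753, 276)

First expand sqrt(2483) as a continued fraction. With x_i = (sqrt(2483) + m_i)/d_i and (m_0, d_0) = (0, 1): a_0 = floor(sqrt(2483)) = 49, since 49^2 = 2401 <= 2483 < 2500 = 50^2.
Iterate m_{i+1} = d_i*a_i - m_i, d_{i+1} = (2483 - m_{i+1}^2)/d_i, a_{i+1} = floor((a_0 + m_{i+1})/d_{i+1}):
  m_1 = 1*49 - 0 = 49, d_1 = (2483 - 49^2)/1 = 82/1 = 82, a_1 = floor((49 + 49)/82) = 1.
  m_2 = 82*1 - 49 = 33, d_2 = (2483 - 33^2)/82 = 1394/82 = 17, a_2 = floor((49 + 33)/17) = 4.
  m_3 = 17*4 - 33 = 35, d_3 = (2483 - 35^2)/17 = 1258/17 = 74, a_3 = floor((49 + 35)/74) = 1.
  m_4 = 74*1 - 35 = 39, d_4 = (2483 - 39^2)/74 = 962/74 = 13, a_4 = floor((49 + 39)/13) = 6.
  m_5 = 13*6 - 39 = 39, d_5 = (2483 - 39^2)/13 = 962/13 = 74, a_5 = floor((49 + 39)/74) = 1.
  m_6 = 74*1 - 39 = 35, d_6 = (2483 - 35^2)/74 = 1258/74 = 17, a_6 = floor((49 + 35)/17) = 4.
  m_7 = 17*4 - 35 = 33, d_7 = (2483 - 33^2)/17 = 1394/17 = 82, a_7 = floor((49 + 33)/82) = 1.
  m_8 = 82*1 - 33 = 49, d_8 = (2483 - 49^2)/82 = 82/82 = 1, a_8 = floor((49 + 49)/1) = 98.
  m_9 = 1*98 - 49 = 49, d_9 = (2483 - 49^2)/1 = 82/1 = 82: (m_9, d_9) = (m_1, d_1) = (49, 82), so from here the quotients repeat a_1, ..., a_8; the period length is 8.
So sqrt(2483) = [49; (1, 4, 1, 6, 1, 4, 1, 98)] with period length k = 8.
k is even, so the fundamental solution of x^2 - 2483y^2 = 1 is (p_{k-1}, q_{k-1}) = (p_7, q_7); compute convergents through index 7.
Convergents (p_i = a_i*p_{i-1} + p_{i-2}, q_i = a_i*q_{i-1} + q_{i-2} with p_{-2}=0, p_{-1}=1, q_{-2}=1, q_{-1}=0):
  i=0: a_0=49, p_0 = 49*1 + 0 = 49, q_0 = 49*0 + 1 = 1.
  i=1: a_1=1, p_1 = 1*49 + 1 = 50, q_1 = 1*1 + 0 = 1.
  i=2: a_2=4, p_2 = 4*50 + 49 = 249, q_2 = 4*1 + 1 = 5.
  i=3: a_3=1, p_3 = 1*249 + 50 = 299, q_3 = 1*5 + 1 = 6.
  i=4: a_4=6, p_4 = 6*299 + 249 = 2043, q_4 = 6*6 + 5 = 41.
  i=5: a_5=1, p_5 = 1*2043 + 299 = 2342, q_5 = 1*41 + 6 = 47.
  i=6: a_6=4, p_6 = 4*2342 + 2043 = 11411, q_6 = 4*47 + 41 = 229.
  i=7: a_7=1, p_7 = 1*11411 + 2342 = 13753, q_7 = 1*229 + 47 = 276.
Check: 13753^2 - 2483*276^2 = 189145009 - 189145008 = 1, so (x, y) = (13753, 276) solves the equation, and by the theorem it is the least positive solution.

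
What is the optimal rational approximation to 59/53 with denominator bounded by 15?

10/9

Expand x = 59/53 as a continued fraction with the Euclidean algorithm:
  59 = 1*53 + 6, so a_0 = 1.
  53 = 8*6 + 5, so a_1 = 8.
  6 = 1*5 + 1, so a_2 = 1.
  5 = 5*1 + 0, so a_3 = 5.
so x = [1; 8, 1, 5].
Convergents (p_i = a_i*p_{i-1} + p_{i-2}, q_i = a_i*q_{i-1} + q_{i-2} with p_{-2}=0, p_{-1}=1, q_{-2}=1, q_{-1}=0), until the denominator exceeds 15:
  i=0: a_0=1, p_0 = 1*1 + 0 = 1, q_0 = 1*0 + 1 = 1.
  i=1: a_1=8, p_1 = 8*1 + 1 = 9, q_1 = 8*1 + 0 = 8.
  i=2: a_2=1, p_2 = 1*9 + 1 = 10, q_2 = 1*8 + 1 = 9.
  i=3: a_3=5, p_3 = 5*10 + 9 = 59, q_3 = 5*9 + 8 = 53.
q_3 = 53 > 15, so the last convergent with denominator <= 15 is p_2/q_2 = 10/9.
The closest fraction with denominator <= 15 is either p_2/q_2 or the intermediate fraction (k*p_2 + p_1)/(k*q_2 + q_1) with the largest k >= 1 whose denominator stays <= 15; these approach x as k grows, and every other convergent or intermediate fraction in range is farther away.
Largest k: floor((15 - q_1)/q_2) = floor((15 - 8)/9) = 0.
Since k = 0, no intermediate fraction beyond p_2/q_2 has denominator <= 15, so the convergent 10/9 is the closest (its error is |59*9 - 10*53|/(53*9) = 1/477).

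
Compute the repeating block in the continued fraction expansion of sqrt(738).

[27; (6, 54)]

Write x_i = (sqrt(738) + m_i)/d_i with (m_0, d_0) = (0, 1). a_0 = floor(sqrt(738)) = 27, since 27^2 = 729 <= 738 < 784 = 28^2.
Iterate m_{i+1} = d_i*a_i - m_i, d_{i+1} = (738 - m_{i+1}^2)/d_i, a_{i+1} = floor((a_0 + m_{i+1})/d_{i+1}):
  m_1 = 1*27 - 0 = 27, d_1 = (738 - 27^2)/1 = 9/1 = 9, a_1 = floor((27 + 27)/9) = 6.
  m_2 = 9*6 - 27 = 27, d_2 = (738 - 27^2)/9 = 9/9 = 1, a_2 = floor((27 + 27)/1) = 54.
  m_3 = 1*54 - 27 = 27, d_3 = (738 - 27^2)/1 = 9/1 = 9: (m_3, d_3) = (m_1, d_1) = (27, 9), so from here the quotients repeat a_1, a_2; the period length is 2.
Hence the expansion of sqrt(738) is a_0 = 27 followed by the repeating block 6, 54 (period 2).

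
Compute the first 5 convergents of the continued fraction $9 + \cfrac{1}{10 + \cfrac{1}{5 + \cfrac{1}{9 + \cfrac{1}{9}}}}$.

Using the convergent recurrence p_i = a_i*p_{i-1} + p_{i-2}, q_i = a_i*q_{i-1} + q_{i-2} with p_{-2}=0, p_{-1}=1, q_{-2}=1, q_{-1}=0:
  i=0: a_0=9, p_0 = 9*1 + 0 = 9, q_0 = 9*0 + 1 = 1.
  i=1: a_1=10, p_1 = 10*9 + 1 = 91, q_1 = 10*1 + 0 = 10.
  i=2: a_2=5, p_2 = 5*91 + 9 = 464, q_2 = 5*10 + 1 = 51.
  i=3: a_3=9, p_3 = 9*464 + 91 = 4267, q_3 = 9*51 + 10 = 469.
  i=4: a_4=9, p_4 = 9*4267 + 464 = 38867, q_4 = 9*469 + 51 = 4272.

9/1, 91/10, 464/51, 4267/469, 38867/4272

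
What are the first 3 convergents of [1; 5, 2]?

Using the convergent recurrence p_i = a_i*p_{i-1} + p_{i-2}, q_i = a_i*q_{i-1} + q_{i-2} with p_{-2}=0, p_{-1}=1, q_{-2}=1, q_{-1}=0:
  i=0: a_0=1, p_0 = 1*1 + 0 = 1, q_0 = 1*0 + 1 = 1.
  i=1: a_1=5, p_1 = 5*1 + 1 = 6, q_1 = 5*1 + 0 = 5.
  i=2: a_2=2, p_2 = 2*6 + 1 = 13, q_2 = 2*5 + 1 = 11.

1/1, 6/5, 13/11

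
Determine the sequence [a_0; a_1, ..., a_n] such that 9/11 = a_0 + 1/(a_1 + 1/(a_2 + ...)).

[0; 1, 4, 2]

Run the Euclidean algorithm on 9 and 11; the successive quotients are the partial quotients a_0, a_1, ... (each step inverts the fractional part left over by the previous one):
  9 = 0*11 + 9, so a_0 = 0.
  11 = 1*9 + 2, so a_1 = 1.
  9 = 4*2 + 1, so a_2 = 4.
  2 = 2*1 + 0, so a_3 = 2.
The remainder reaches 0 after 4 divisions, so the expansion has 4 partial quotients, read off in order.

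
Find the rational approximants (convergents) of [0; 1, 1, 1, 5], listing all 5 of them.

Using the convergent recurrence p_i = a_i*p_{i-1} + p_{i-2}, q_i = a_i*q_{i-1} + q_{i-2} with p_{-2}=0, p_{-1}=1, q_{-2}=1, q_{-1}=0:
  i=0: a_0=0, p_0 = 0*1 + 0 = 0, q_0 = 0*0 + 1 = 1.
  i=1: a_1=1, p_1 = 1*0 + 1 = 1, q_1 = 1*1 + 0 = 1.
  i=2: a_2=1, p_2 = 1*1 + 0 = 1, q_2 = 1*1 + 1 = 2.
  i=3: a_3=1, p_3 = 1*1 + 1 = 2, q_3 = 1*2 + 1 = 3.
  i=4: a_4=5, p_4 = 5*2 + 1 = 11, q_4 = 5*3 + 2 = 17.

0/1, 1/1, 1/2, 2/3, 11/17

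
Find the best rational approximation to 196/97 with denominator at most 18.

Expand x = 196/97 as a continued fraction with the Euclidean algorithm:
  196 = 2*97 + 2, so a_0 = 2.
  97 = 48*2 + 1, so a_1 = 48.
  2 = 2*1 + 0, so a_2 = 2.
so x = [2; 48, 2].
Convergents (p_i = a_i*p_{i-1} + p_{i-2}, q_i = a_i*q_{i-1} + q_{i-2} with p_{-2}=0, p_{-1}=1, q_{-2}=1, q_{-1}=0), until the denominator exceeds 18:
  i=0: a_0=2, p_0 = 2*1 + 0 = 2, q_0 = 2*0 + 1 = 1.
  i=1: a_1=48, p_1 = 48*2 + 1 = 97, q_1 = 48*1 + 0 = 48.
q_1 = 48 > 18, so the last convergent with denominator <= 18 is p_0/q_0 = 2/1.
The closest fraction with denominator <= 18 is either p_0/q_0 or the intermediate fraction (k*p_0 + p_{-1})/(k*q_0 + q_{-1}) with the largest k >= 1 whose denominator stays <= 18; these approach x as k grows, and every other convergent or intermediate fraction in range is farther away.
Largest k: floor((18 - q_{-1})/q_0) = floor((18 - 0)/1) = 18 (using the seeds p_{-1} = 1, q_{-1} = 0).
That gives (18*2 + 1)/(18*1 + 0) = 37/18.
Compare the errors: |x - 2/1| = |196*1 - 2*97|/(97*1) = 2/97, and |x - 37/18| = |196*18 - 37*97|/(97*18) = 61/1746.
Cross-multiplying, 2*1746 = 3492 < 5917 = 61*97, so 2/97 is smaller: the convergent 2/1 is closer to x than 37/18.

2/1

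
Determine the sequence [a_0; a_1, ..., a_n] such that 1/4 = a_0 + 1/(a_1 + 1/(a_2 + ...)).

[0; 4]

Run the Euclidean algorithm on 1 and 4; the successive quotients are the partial quotients a_0, a_1, ... (each step inverts the fractional part left over by the previous one):
  1 = 0*4 + 1, so a_0 = 0.
  4 = 4*1 + 0, so a_1 = 4.
The remainder reaches 0 after 2 divisions, so the expansion has 2 partial quotients, read off in order.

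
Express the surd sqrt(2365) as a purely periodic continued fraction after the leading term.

[48; (1, 1, 1, 2, 2, 8, 2, 2, 1, 1, 1, 96)]

Write x_i = (sqrt(2365) + m_i)/d_i with (m_0, d_0) = (0, 1). a_0 = floor(sqrt(2365)) = 48, since 48^2 = 2304 <= 2365 < 2401 = 49^2.
Iterate m_{i+1} = d_i*a_i - m_i, d_{i+1} = (2365 - m_{i+1}^2)/d_i, a_{i+1} = floor((a_0 + m_{i+1})/d_{i+1}):
  m_1 = 1*48 - 0 = 48, d_1 = (2365 - 48^2)/1 = 61/1 = 61, a_1 = floor((48 + 48)/61) = 1.
  m_2 = 61*1 - 48 = 13, d_2 = (2365 - 13^2)/61 = 2196/61 = 36, a_2 = floor((48 + 13)/36) = 1.
  m_3 = 36*1 - 13 = 23, d_3 = (2365 - 23^2)/36 = 1836/36 = 51, a_3 = floor((48 + 23)/51) = 1.
  m_4 = 51*1 - 23 = 28, d_4 = (2365 - 28^2)/51 = 1581/51 = 31, a_4 = floor((48 + 28)/31) = 2.
  m_5 = 31*2 - 28 = 34, d_5 = (2365 - 34^2)/31 = 1209/31 = 39, a_5 = floor((48 + 34)/39) = 2.
  m_6 = 39*2 - 34 = 44, d_6 = (2365 - 44^2)/39 = 429/39 = 11, a_6 = floor((48 + 44)/11) = 8.
  m_7 = 11*8 - 44 = 44, d_7 = (2365 - 44^2)/11 = 429/11 = 39, a_7 = floor((48 + 44)/39) = 2.
  m_8 = 39*2 - 44 = 34, d_8 = (2365 - 34^2)/39 = 1209/39 = 31, a_8 = floor((48 + 34)/31) = 2.
  m_9 = 31*2 - 34 = 28, d_9 = (2365 - 28^2)/31 = 1581/31 = 51, a_9 = floor((48 + 28)/51) = 1.
  m_10 = 51*1 - 28 = 23, d_10 = (2365 - 23^2)/51 = 1836/51 = 36, a_10 = floor((48 + 23)/36) = 1.
  m_11 = 36*1 - 23 = 13, d_11 = (2365 - 13^2)/36 = 2196/36 = 61, a_11 = floor((48 + 13)/61) = 1.
  m_12 = 61*1 - 13 = 48, d_12 = (2365 - 48^2)/61 = 61/61 = 1, a_12 = floor((48 + 48)/1) = 96.
  m_13 = 1*96 - 48 = 48, d_13 = (2365 - 48^2)/1 = 61/1 = 61: (m_13, d_13) = (m_1, d_1) = (48, 61), so from here the quotients repeat a_1, ..., a_12; the period length is 12.
Hence the expansion of sqrt(2365) is a_0 = 48 followed by the repeating block 1, 1, 1, 2, 2, 8, 2, 2, 1, 1, 1, 96 (period 12).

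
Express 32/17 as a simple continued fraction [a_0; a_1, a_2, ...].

[1; 1, 7, 2]

Run the Euclidean algorithm on 32 and 17; the successive quotients are the partial quotients a_0, a_1, ... (each step inverts the fractional part left over by the previous one):
  32 = 1*17 + 15, so a_0 = 1.
  17 = 1*15 + 2, so a_1 = 1.
  15 = 7*2 + 1, so a_2 = 7.
  2 = 2*1 + 0, so a_3 = 2.
The remainder reaches 0 after 4 divisions, so the expansion has 4 partial quotients, read off in order.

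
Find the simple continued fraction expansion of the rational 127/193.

Run the Euclidean algorithm on 127 and 193; the successive quotients are the partial quotients a_0, a_1, ... (each step inverts the fractional part left over by the previous one):
  127 = 0*193 + 127, so a_0 = 0.
  193 = 1*127 + 66, so a_1 = 1.
  127 = 1*66 + 61, so a_2 = 1.
  66 = 1*61 + 5, so a_3 = 1.
  61 = 12*5 + 1, so a_4 = 12.
  5 = 5*1 + 0, so a_5 = 5.
The remainder reaches 0 after 6 divisions, so the expansion has 6 partial quotients, read off in order.

[0; 1, 1, 1, 12, 5]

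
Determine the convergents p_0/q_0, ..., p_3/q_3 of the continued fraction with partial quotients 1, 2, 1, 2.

Using the convergent recurrence p_i = a_i*p_{i-1} + p_{i-2}, q_i = a_i*q_{i-1} + q_{i-2} with p_{-2}=0, p_{-1}=1, q_{-2}=1, q_{-1}=0:
  i=0: a_0=1, p_0 = 1*1 + 0 = 1, q_0 = 1*0 + 1 = 1.
  i=1: a_1=2, p_1 = 2*1 + 1 = 3, q_1 = 2*1 + 0 = 2.
  i=2: a_2=1, p_2 = 1*3 + 1 = 4, q_2 = 1*2 + 1 = 3.
  i=3: a_3=2, p_3 = 2*4 + 3 = 11, q_3 = 2*3 + 2 = 8.

1/1, 3/2, 4/3, 11/8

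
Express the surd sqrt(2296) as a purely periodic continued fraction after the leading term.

Write x_i = (sqrt(2296) + m_i)/d_i with (m_0, d_0) = (0, 1). a_0 = floor(sqrt(2296)) = 47, since 47^2 = 2209 <= 2296 < 2304 = 48^2.
Iterate m_{i+1} = d_i*a_i - m_i, d_{i+1} = (2296 - m_{i+1}^2)/d_i, a_{i+1} = floor((a_0 + m_{i+1})/d_{i+1}):
  m_1 = 1*47 - 0 = 47, d_1 = (2296 - 47^2)/1 = 87/1 = 87, a_1 = floor((47 + 47)/87) = 1.
  m_2 = 87*1 - 47 = 40, d_2 = (2296 - 40^2)/87 = 696/87 = 8, a_2 = floor((47 + 40)/8) = 10.
  m_3 = 8*10 - 40 = 40, d_3 = (2296 - 40^2)/8 = 696/8 = 87, a_3 = floor((47 + 40)/87) = 1.
  m_4 = 87*1 - 40 = 47, d_4 = (2296 - 47^2)/87 = 87/87 = 1, a_4 = floor((47 + 47)/1) = 94.
  m_5 = 1*94 - 47 = 47, d_5 = (2296 - 47^2)/1 = 87/1 = 87: (m_5, d_5) = (m_1, d_1) = (47, 87), so from here the quotients repeat a_1, ..., a_4; the period length is 4.
Hence the expansion of sqrt(2296) is a_0 = 47 followed by the repeating block 1, 10, 1, 94 (period 4).

[47; (1, 10, 1, 94)]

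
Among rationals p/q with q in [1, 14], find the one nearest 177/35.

71/14

Expand x = 177/35 as a continued fraction with the Euclidean algorithm:
  177 = 5*35 + 2, so a_0 = 5.
  35 = 17*2 + 1, so a_1 = 17.
  2 = 2*1 + 0, so a_2 = 2.
so x = [5; 17, 2].
Convergents (p_i = a_i*p_{i-1} + p_{i-2}, q_i = a_i*q_{i-1} + q_{i-2} with p_{-2}=0, p_{-1}=1, q_{-2}=1, q_{-1}=0), until the denominator exceeds 14:
  i=0: a_0=5, p_0 = 5*1 + 0 = 5, q_0 = 5*0 + 1 = 1.
  i=1: a_1=17, p_1 = 17*5 + 1 = 86, q_1 = 17*1 + 0 = 17.
q_1 = 17 > 14, so the last convergent with denominator <= 14 is p_0/q_0 = 5/1.
The closest fraction with denominator <= 14 is either p_0/q_0 or the intermediate fraction (k*p_0 + p_{-1})/(k*q_0 + q_{-1}) with the largest k >= 1 whose denominator stays <= 14; these approach x as k grows, and every other convergent or intermediate fraction in range is farther away.
Largest k: floor((14 - q_{-1})/q_0) = floor((14 - 0)/1) = 14 (using the seeds p_{-1} = 1, q_{-1} = 0).
That gives (14*5 + 1)/(14*1 + 0) = 71/14.
Compare the errors: |x - 5/1| = |177*1 - 5*35|/(35*1) = 2/35, and |x - 71/14| = |177*14 - 71*35|/(35*14) = 7/490.
Cross-multiplying, 7*35 = 245 < 980 = 2*490, so 7/490 is smaller: the intermediate fraction 71/14 is closer to x than 5/1.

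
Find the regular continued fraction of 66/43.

[1; 1, 1, 6, 1, 2]

Run the Euclidean algorithm on 66 and 43; the successive quotients are the partial quotients a_0, a_1, ... (each step inverts the fractional part left over by the previous one):
  66 = 1*43 + 23, so a_0 = 1.
  43 = 1*23 + 20, so a_1 = 1.
  23 = 1*20 + 3, so a_2 = 1.
  20 = 6*3 + 2, so a_3 = 6.
  3 = 1*2 + 1, so a_4 = 1.
  2 = 2*1 + 0, so a_5 = 2.
The remainder reaches 0 after 6 divisions, so the expansion has 6 partial quotients, read off in order.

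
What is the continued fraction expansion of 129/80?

Run the Euclidean algorithm on 129 and 80; the successive quotients are the partial quotients a_0, a_1, ... (each step inverts the fractional part left over by the previous one):
  129 = 1*80 + 49, so a_0 = 1.
  80 = 1*49 + 31, so a_1 = 1.
  49 = 1*31 + 18, so a_2 = 1.
  31 = 1*18 + 13, so a_3 = 1.
  18 = 1*13 + 5, so a_4 = 1.
  13 = 2*5 + 3, so a_5 = 2.
  5 = 1*3 + 2, so a_6 = 1.
  3 = 1*2 + 1, so a_7 = 1.
  2 = 2*1 + 0, so a_8 = 2.
The remainder reaches 0 after 9 divisions, so the expansion has 9 partial quotients, read off in order.

[1; 1, 1, 1, 1, 2, 1, 1, 2]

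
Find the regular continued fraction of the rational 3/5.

[0; 1, 1, 2]

Run the Euclidean algorithm on 3 and 5; the successive quotients are the partial quotients a_0, a_1, ... (each step inverts the fractional part left over by the previous one):
  3 = 0*5 + 3, so a_0 = 0.
  5 = 1*3 + 2, so a_1 = 1.
  3 = 1*2 + 1, so a_2 = 1.
  2 = 2*1 + 0, so a_3 = 2.
The remainder reaches 0 after 4 divisions, so the expansion has 4 partial quotients, read off in order.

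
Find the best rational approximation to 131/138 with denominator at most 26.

Expand x = 131/138 as a continued fraction with the Euclidean algorithm:
  131 = 0*138 + 131, so a_0 = 0.
  138 = 1*131 + 7, so a_1 = 1.
  131 = 18*7 + 5, so a_2 = 18.
  7 = 1*5 + 2, so a_3 = 1.
  5 = 2*2 + 1, so a_4 = 2.
  2 = 2*1 + 0, so a_5 = 2.
so x = [0; 1, 18, 1, 2, 2].
Convergents (p_i = a_i*p_{i-1} + p_{i-2}, q_i = a_i*q_{i-1} + q_{i-2} with p_{-2}=0, p_{-1}=1, q_{-2}=1, q_{-1}=0), until the denominator exceeds 26:
  i=0: a_0=0, p_0 = 0*1 + 0 = 0, q_0 = 0*0 + 1 = 1.
  i=1: a_1=1, p_1 = 1*0 + 1 = 1, q_1 = 1*1 + 0 = 1.
  i=2: a_2=18, p_2 = 18*1 + 0 = 18, q_2 = 18*1 + 1 = 19.
  i=3: a_3=1, p_3 = 1*18 + 1 = 19, q_3 = 1*19 + 1 = 20.
  i=4: a_4=2, p_4 = 2*19 + 18 = 56, q_4 = 2*20 + 19 = 59.
q_4 = 59 > 26, so the last convergent with denominator <= 26 is p_3/q_3 = 19/20.
The closest fraction with denominator <= 26 is either p_3/q_3 or the intermediate fraction (k*p_3 + p_2)/(k*q_3 + q_2) with the largest k >= 1 whose denominator stays <= 26; these approach x as k grows, and every other convergent or intermediate fraction in range is farther away.
Largest k: floor((26 - q_2)/q_3) = floor((26 - 19)/20) = 0.
Since k = 0, no intermediate fraction beyond p_3/q_3 has denominator <= 26, so the convergent 19/20 is the closest (its error is |131*20 - 19*138|/(138*20) = 2/2760).

19/20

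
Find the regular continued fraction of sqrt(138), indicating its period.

Write x_i = (sqrt(138) + m_i)/d_i with (m_0, d_0) = (0, 1). a_0 = floor(sqrt(138)) = 11, since 11^2 = 121 <= 138 < 144 = 12^2.
Iterate m_{i+1} = d_i*a_i - m_i, d_{i+1} = (138 - m_{i+1}^2)/d_i, a_{i+1} = floor((a_0 + m_{i+1})/d_{i+1}):
  m_1 = 1*11 - 0 = 11, d_1 = (138 - 11^2)/1 = 17/1 = 17, a_1 = floor((11 + 11)/17) = 1.
  m_2 = 17*1 - 11 = 6, d_2 = (138 - 6^2)/17 = 102/17 = 6, a_2 = floor((11 + 6)/6) = 2.
  m_3 = 6*2 - 6 = 6, d_3 = (138 - 6^2)/6 = 102/6 = 17, a_3 = floor((11 + 6)/17) = 1.
  m_4 = 17*1 - 6 = 11, d_4 = (138 - 11^2)/17 = 17/17 = 1, a_4 = floor((11 + 11)/1) = 22.
  m_5 = 1*22 - 11 = 11, d_5 = (138 - 11^2)/1 = 17/1 = 17: (m_5, d_5) = (m_1, d_1) = (11, 17), so from here the quotients repeat a_1, ..., a_4; the period length is 4.
Hence the expansion of sqrt(138) is a_0 = 11 followed by the repeating block 1, 2, 1, 22 (period 4).

[11; (1, 2, 1, 22)]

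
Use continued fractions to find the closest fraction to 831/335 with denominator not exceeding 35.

Expand x = 831/335 as a continued fraction with the Euclidean algorithm:
  831 = 2*335 + 161, so a_0 = 2.
  335 = 2*161 + 13, so a_1 = 2.
  161 = 12*13 + 5, so a_2 = 12.
  13 = 2*5 + 3, so a_3 = 2.
  5 = 1*3 + 2, so a_4 = 1.
  3 = 1*2 + 1, so a_5 = 1.
  2 = 2*1 + 0, so a_6 = 2.
so x = [2; 2, 12, 2, 1, 1, 2].
Convergents (p_i = a_i*p_{i-1} + p_{i-2}, q_i = a_i*q_{i-1} + q_{i-2} with p_{-2}=0, p_{-1}=1, q_{-2}=1, q_{-1}=0), until the denominator exceeds 35:
  i=0: a_0=2, p_0 = 2*1 + 0 = 2, q_0 = 2*0 + 1 = 1.
  i=1: a_1=2, p_1 = 2*2 + 1 = 5, q_1 = 2*1 + 0 = 2.
  i=2: a_2=12, p_2 = 12*5 + 2 = 62, q_2 = 12*2 + 1 = 25.
  i=3: a_3=2, p_3 = 2*62 + 5 = 129, q_3 = 2*25 + 2 = 52.
q_3 = 52 > 35, so the last convergent with denominator <= 35 is p_2/q_2 = 62/25.
The closest fraction with denominator <= 35 is either p_2/q_2 or the intermediate fraction (k*p_2 + p_1)/(k*q_2 + q_1) with the largest k >= 1 whose denominator stays <= 35; these approach x as k grows, and every other convergent or intermediate fraction in range is farther away.
Largest k: floor((35 - q_1)/q_2) = floor((35 - 2)/25) = 1.
That gives (1*62 + 5)/(1*25 + 2) = 67/27.
Compare the errors: |x - 62/25| = |831*25 - 62*335|/(335*25) = 5/8375, and |x - 67/27| = |831*27 - 67*335|/(335*27) = 8/9045.
Cross-multiplying, 5*9045 = 45225 < 67000 = 8*8375, so 5/8375 is smaller: the convergent 62/25 is closer to x than 67/27.

62/25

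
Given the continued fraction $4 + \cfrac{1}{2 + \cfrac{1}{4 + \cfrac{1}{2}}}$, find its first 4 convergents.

4/1, 9/2, 40/9, 89/20

Using the convergent recurrence p_i = a_i*p_{i-1} + p_{i-2}, q_i = a_i*q_{i-1} + q_{i-2} with p_{-2}=0, p_{-1}=1, q_{-2}=1, q_{-1}=0:
  i=0: a_0=4, p_0 = 4*1 + 0 = 4, q_0 = 4*0 + 1 = 1.
  i=1: a_1=2, p_1 = 2*4 + 1 = 9, q_1 = 2*1 + 0 = 2.
  i=2: a_2=4, p_2 = 4*9 + 4 = 40, q_2 = 4*2 + 1 = 9.
  i=3: a_3=2, p_3 = 2*40 + 9 = 89, q_3 = 2*9 + 2 = 20.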